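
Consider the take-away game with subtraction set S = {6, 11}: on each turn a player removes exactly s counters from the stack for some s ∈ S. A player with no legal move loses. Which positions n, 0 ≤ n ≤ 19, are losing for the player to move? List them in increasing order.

G(0) = 0
G(1) = mex{} = 0
G(2) = mex{} = 0
G(3) = mex{} = 0
G(4) = mex{} = 0
G(5) = mex{} = 0
G(6) = mex{0} = 1
G(7) = mex{0} = 1
G(8) = mex{0} = 1
G(9) = mex{0} = 1
G(10) = mex{0} = 1
G(11) = mex{0,0} = 1
G(12) = mex{1,0} = 2
G(13) = mex{1,0} = 2
G(14) = mex{1,0} = 2
G(15) = mex{1,0} = 2
G(16) = mex{1,0} = 2
G(17) = mex{1,1} = 0
G(18) = mex{2,1} = 0
G(19) = mex{2,1} = 0
P-positions are exactly the n with G(n) = 0.

0, 1, 2, 3, 4, 5, 17, 18, 19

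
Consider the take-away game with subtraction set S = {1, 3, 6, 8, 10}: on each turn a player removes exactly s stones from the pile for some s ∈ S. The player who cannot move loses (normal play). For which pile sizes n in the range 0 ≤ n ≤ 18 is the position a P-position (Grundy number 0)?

0, 2, 4, 9, 11, 13, 18

n :  0  1  2  3  4  5  6  7  8  9 10 11 12 13 14 15 16 17 18
G :  0  1  0  1  0  1  2  3  2  0  1  0  1  0  1  2  3  2  0
P-positions are exactly the n with G(n) = 0.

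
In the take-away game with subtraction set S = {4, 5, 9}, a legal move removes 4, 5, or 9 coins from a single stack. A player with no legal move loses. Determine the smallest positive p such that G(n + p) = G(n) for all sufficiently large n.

G(0) = 0
G(1) = mex{} = 0
G(2) = mex{} = 0
G(3) = mex{} = 0
G(4) = mex{0} = 1
G(5) = mex{0,0} = 1
G(6) = mex{0,0} = 1
G(7) = mex{0,0} = 1
G(8) = mex{1,0} = 2
G(9) = mex{1,1,0} = 2
G(10) = mex{1,1,0} = 2
G(11) = mex{1,1,0} = 2
G(12) = mex{2,1,0} = 3
G(13) = mex{2,2,1} = 0
G(14) = mex{2,2,1} = 0
G(15) = mex{2,2,1} = 0
G(16) = mex{3,2,1} = 0
G(17) = mex{0,3,2} = 1
G(18) = mex{0,0,2} = 1
G(19) = mex{0,0,2} = 1
G(20) = mex{0,0,2} = 1
G(21) = mex{1,0,3} = 2
G(22) = mex{1,1,0} = 2
G(23) = mex{1,1,0} = 2
G(24) = mex{1,1,0} = 2
G(25) = mex{2,1,0} = 3
G(26) = mex{2,2,1} = 0
G(27) = mex{2,2,1} = 0
G(n+13) = G(n) holds for n = 0,…,8 (a full window of length max(S) = 9), so the sequence is purely periodic with period 13.

13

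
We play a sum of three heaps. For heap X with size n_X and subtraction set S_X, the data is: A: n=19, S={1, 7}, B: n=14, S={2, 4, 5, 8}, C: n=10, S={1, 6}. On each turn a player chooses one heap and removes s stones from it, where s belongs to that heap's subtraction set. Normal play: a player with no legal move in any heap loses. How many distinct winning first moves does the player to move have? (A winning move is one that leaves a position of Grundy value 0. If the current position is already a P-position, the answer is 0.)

1

Heap A, S = {1, 7}:
G(0) = 0
G(1) = mex{0} = 1
G(2) = mex{1} = 0
G(3) = mex{0} = 1
G(4) = mex{1} = 0
G(5) = mex{0} = 1
G(6) = mex{1} = 0
G(7) = mex{0,0} = 1
G(8) = mex{1,1} = 0
G(9) = mex{0,0} = 1
G(10) = mex{1,1} = 0
G(11) = mex{0,0} = 1
G(12) = mex{1,1} = 0
G(13) = mex{0,0} = 1
G(14) = mex{1,1} = 0
G(15) = mex{0,0} = 1
G(16) = mex{1,1} = 0
G(17) = mex{0,0} = 1
G(18) = mex{1,1} = 0
G(19) = mex{0,0} = 1
G_A(19) = 1.
Heap B, S = {2, 4, 5, 8}:
G(0) = 0
G(1) = mex{} = 0
G(2) = mex{0} = 1
G(3) = mex{0} = 1
G(4) = mex{1,0} = 2
G(5) = mex{1,0,0} = 2
G(6) = mex{2,1,0} = 3
G(7) = mex{2,1,1} = 0
G(8) = mex{3,2,1,0} = 4
G(9) = mex{0,2,2,0} = 1
G(10) = mex{4,3,2,1} = 0
G(11) = mex{1,0,3,1} = 2
G(12) = mex{0,4,0,2} = 1
G(13) = mex{2,1,4,2} = 0
G(14) = mex{1,0,1,3} = 2
G_B(14) = 2.
Heap C, S = {1, 6}:
n :  0  1  2  3  4  5  6  7  8  9 10
G :  0  1  0  1  0  1  2  0  1  0  1
G_C(10) = 1.
Combined Grundy value = 1 ⊕ 2 ⊕ 1 = 2.
A winning move leaves total XOR = 0, i.e. changes one component's Grundy value g to g ⊕ X where X is the current total.
Heap A: need g' = 1⊕2 = 3. Options: 19−1→G=0, 19−7→G=0. Hits: 0.
Heap B: need g' = 2⊕2 = 0. Options: 14−2→G=1, 14−4→G=0, 14−5→G=1, 14−8→G=3. Hits: 1.
Heap C: need g' = 1⊕2 = 3. Options: 10−1→G=0, 10−6→G=0. Hits: 0.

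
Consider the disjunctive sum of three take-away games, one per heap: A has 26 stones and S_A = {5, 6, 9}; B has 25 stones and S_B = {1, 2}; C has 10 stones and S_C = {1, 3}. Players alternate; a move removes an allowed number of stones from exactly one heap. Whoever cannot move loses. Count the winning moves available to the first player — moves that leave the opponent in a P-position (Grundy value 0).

Heap A, S = {5, 6, 9}:
G(0) = 0
G(1) = mex{} = 0
G(2) = mex{} = 0
G(3) = mex{} = 0
G(4) = mex{} = 0
G(5) = mex{0} = 1
G(6) = mex{0,0} = 1
G(7) = mex{0,0} = 1
G(8) = mex{0,0} = 1
G(9) = mex{0,0,0} = 1
G(10) = mex{1,0,0} = 2
G(11) = mex{1,1,0} = 2
G(12) = mex{1,1,0} = 2
G(13) = mex{1,1,0} = 2
G(14) = mex{1,1,1} = 0
G(15) = mex{2,1,1} = 0
G(16) = mex{2,2,1} = 0
G(17) = mex{2,2,1} = 0
G(18) = mex{2,2,1} = 0
G(19) = mex{0,2,2} = 1
G(20) = mex{0,0,2} = 1
G(21) = mex{0,0,2} = 1
G(22) = mex{0,0,2} = 1
G(23) = mex{0,0,0} = 1
G(24) = mex{1,0,0} = 2
G(25) = mex{1,1,0} = 2
G(26) = mex{1,1,0} = 2
G_A(26) = 2.
Heap B, S = {1, 2}:
n :  0  1  2  3  4  5  6  7  8  9 10 11 12 13 14 15 16 17 18 19 20 21 22 23 24 25
G :  0  1  2  0  1  2  0  1  2  0  1  2  0  1  2  0  1  2  0  1  2  0  1  2  0  1
G_B(25) = 1.
Heap C, S = {1, 3}:
G(0) = 0
G(1) = mex{0} = 1
G(2) = mex{1} = 0
G(3) = mex{0,0} = 1
G(4) = mex{1,1} = 0
G(5) = mex{0,0} = 1
G(6) = mex{1,1} = 0
G(7) = mex{0,0} = 1
G(8) = mex{1,1} = 0
G(9) = mex{0,0} = 1
G(10) = mex{1,1} = 0
G_C(10) = 0.
Combined Grundy value = 2 ⊕ 1 ⊕ 0 = 3.
A winning move leaves total XOR = 0, i.e. changes one component's Grundy value g to g ⊕ X where X is the current total.
Heap A: need g' = 2⊕3 = 1. Options: 26−5→G=1, 26−6→G=1, 26−9→G=0. Hits: 2.
Heap B: need g' = 1⊕3 = 2. Options: 25−1→G=0, 25−2→G=2. Hits: 1.
Heap C: need g' = 0⊕3 = 3. Options: 10−1→G=1, 10−3→G=1. Hits: 0.

3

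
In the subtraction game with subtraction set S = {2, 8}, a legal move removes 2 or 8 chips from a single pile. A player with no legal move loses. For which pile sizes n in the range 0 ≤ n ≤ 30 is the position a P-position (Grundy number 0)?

0, 1, 4, 5, 10, 11, 14, 15, 20, 21, 24, 25, 30

G(0) = 0
G(1) = mex{} = 0
G(2) = mex{0} = 1
G(3) = mex{0} = 1
G(4) = mex{1} = 0
G(5) = mex{1} = 0
G(6) = mex{0} = 1
G(7) = mex{0} = 1
G(8) = mex{1,0} = 2
G(9) = mex{1,0} = 2
G(10) = mex{2,1} = 0
G(11) = mex{2,1} = 0
G(12) = mex{0,0} = 1
G(13) = mex{0,0} = 1
G(14) = mex{1,1} = 0
G(15) = mex{1,1} = 0
G(16) = mex{0,2} = 1
G(17) = mex{0,2} = 1
G(18) = mex{1,0} = 2
G(19) = mex{1,0} = 2
G(20) = mex{2,1} = 0
G(21) = mex{2,1} = 0
G(22) = mex{0,0} = 1
G(23) = mex{0,0} = 1
G(24) = mex{1,1} = 0
G(25) = mex{1,1} = 0
G(26) = mex{0,2} = 1
G(27) = mex{0,2} = 1
G(28) = mex{1,0} = 2
G(29) = mex{1,0} = 2
G(30) = mex{2,1} = 0
P-positions are exactly the n with G(n) = 0.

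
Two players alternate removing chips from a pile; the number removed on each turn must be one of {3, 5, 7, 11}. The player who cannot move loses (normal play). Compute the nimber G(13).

G(0) = 0
G(1) = mex{} = 0
G(2) = mex{} = 0
G(3) = mex{0} = 1
G(4) = mex{0} = 1
G(5) = mex{0,0} = 1
G(6) = mex{1,0} = 2
G(7) = mex{1,0,0} = 2
G(8) = mex{1,1,0} = 2
G(9) = mex{2,1,0} = 3
G(10) = mex{2,1,1} = 0
G(11) = mex{2,2,1,0} = 3
G(12) = mex{3,2,1,0} = 4
G(13) = mex{0,2,2,0} = 1

1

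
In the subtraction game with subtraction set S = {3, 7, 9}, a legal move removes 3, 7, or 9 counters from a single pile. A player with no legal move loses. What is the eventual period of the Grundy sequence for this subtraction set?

n :  0  1  2  3  4  5  6  7  8  9 10 11 12 13 14 15 16 17 18 19 20 21 22 23 24 25 26
G :  0  0  0  1  1  1  0  2  2  1  3  3  0  2  0  1  0  1  0  1  0  1  0  1  0  1  0
From n = 14 onward G(n+2) = G(n); since this holds over max(S) = 9 consecutive positions the period is 2 (pre-period 14).

2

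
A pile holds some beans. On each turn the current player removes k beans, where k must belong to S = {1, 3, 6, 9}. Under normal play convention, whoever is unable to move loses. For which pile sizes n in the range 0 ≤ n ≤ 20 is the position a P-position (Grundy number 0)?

0, 2, 4, 12, 14, 16

n :  0  1  2  3  4  5  6  7  8  9 10 11 12 13 14 15 16 17 18 19 20
G :  0  1  0  1  0  1  2  3  2  3  2  3  0  1  0  1  0  1  2  3  2
P-positions are exactly the n with G(n) = 0.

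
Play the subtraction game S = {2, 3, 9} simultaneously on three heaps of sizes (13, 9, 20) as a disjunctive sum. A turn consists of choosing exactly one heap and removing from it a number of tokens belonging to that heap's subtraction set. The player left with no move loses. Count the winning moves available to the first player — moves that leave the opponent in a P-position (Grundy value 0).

1

All heaps use S = {2, 3, 9}:
G(0) = 0
G(1) = mex{} = 0
G(2) = mex{0} = 1
G(3) = mex{0,0} = 1
G(4) = mex{1,0} = 2
G(5) = mex{1,1} = 0
G(6) = mex{2,1} = 0
G(7) = mex{0,2} = 1
G(8) = mex{0,0} = 1
G(9) = mex{1,0,0} = 2
G(10) = mex{1,1,0} = 2
G(11) = mex{2,1,1} = 0
G(12) = mex{2,2,1} = 0
G(13) = mex{0,2,2} = 1
G(14) = mex{0,0,0} = 1
G(15) = mex{1,0,0} = 2
G(16) = mex{1,1,1} = 0
G(17) = mex{2,1,1} = 0
G(18) = mex{0,2,2} = 1
G(19) = mex{0,0,2} = 1
G(20) = mex{1,0,0} = 2
Heap A: G(13) = 1.
Heap B: G(9) = 2.
Heap C: G(20) = 2.
Combined Grundy value = 1 ⊕ 2 ⊕ 2 = 1.
A winning move leaves total XOR = 0, i.e. changes one component's Grundy value g to g ⊕ X where X is the current total.
Heap A: need g' = 1⊕1 = 0. Options: 13−2→G=0, 13−3→G=2, 13−9→G=2. Hits: 1.
Heap B: need g' = 2⊕1 = 3. Options: 9−2→G=1, 9−3→G=0, 9−9→G=0. Hits: 0.
Heap C: need g' = 2⊕1 = 3. Options: 20−2→G=1, 20−3→G=0, 20−9→G=0. Hits: 0.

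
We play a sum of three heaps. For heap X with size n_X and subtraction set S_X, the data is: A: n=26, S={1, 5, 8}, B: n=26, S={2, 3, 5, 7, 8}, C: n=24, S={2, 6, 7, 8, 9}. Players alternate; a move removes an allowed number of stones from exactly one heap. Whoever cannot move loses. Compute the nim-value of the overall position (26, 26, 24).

1

Heap A, S = {1, 5, 8}:
n :  0  1  2  3  4  5  6  7  8  9 10 11 12 13 14 15 16 17 18 19 20 21 22 23 24 25 26
G :  0  1  0  1  0  1  0  1  2  3  2  3  2  0  1  0  1  0  1  0  1  2  3  2  3  2  0
G_A(26) = 0.
Heap B, S = {2, 3, 5, 7, 8}:
G(0) = 0
G(1) = mex{} = 0
G(2) = mex{0} = 1
G(3) = mex{0,0} = 1
G(4) = mex{1,0} = 2
G(5) = mex{1,1,0} = 2
G(6) = mex{2,1,0} = 3
G(7) = mex{2,2,1,0} = 3
G(8) = mex{3,2,1,0,0} = 4
G(9) = mex{3,3,2,1,0} = 4
G(10) = mex{4,3,2,1,1} = 0
G(11) = mex{4,4,3,2,1} = 0
G(12) = mex{0,4,3,2,2} = 1
G(13) = mex{0,0,4,3,2} = 1
G(14) = mex{1,0,4,3,3} = 2
G(15) = mex{1,1,0,4,3} = 2
G(16) = mex{2,1,0,4,4} = 3
G(17) = mex{2,2,1,0,4} = 3
G(18) = mex{3,2,1,0,0} = 4
G(19) = mex{3,3,2,1,0} = 4
G(20) = mex{4,3,2,1,1} = 0
G(21) = mex{4,4,3,2,1} = 0
G(22) = mex{0,4,3,2,2} = 1
G(23) = mex{0,0,4,3,2} = 1
G(24) = mex{1,0,4,3,3} = 2
G(25) = mex{1,1,0,4,3} = 2
G(26) = mex{2,1,0,4,4} = 3
G_B(26) = 3.
Heap C, S = {2, 6, 7, 8, 9}:
n :  0  1  2  3  4  5  6  7  8  9 10 11 12 13 14 15 16 17 18 19 20 21 22 23 24
G :  0  0  1  1  0  0  1  1  2  2  3  3  2  2  3  0  0  1  1  0  0  1  1  2  2
G_C(24) = 2.
Combined Grundy value = 0 ⊕ 3 ⊕ 2 = 1.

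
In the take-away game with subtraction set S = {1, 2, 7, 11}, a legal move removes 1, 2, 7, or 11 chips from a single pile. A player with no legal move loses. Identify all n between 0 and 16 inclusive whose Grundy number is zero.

G(0) = 0
G(1) = mex{0} = 1
G(2) = mex{1,0} = 2
G(3) = mex{2,1} = 0
G(4) = mex{0,2} = 1
G(5) = mex{1,0} = 2
G(6) = mex{2,1} = 0
G(7) = mex{0,2,0} = 1
G(8) = mex{1,0,1} = 2
G(9) = mex{2,1,2} = 0
G(10) = mex{0,2,0} = 1
G(11) = mex{1,0,1,0} = 2
G(12) = mex{2,1,2,1} = 0
G(13) = mex{0,2,0,2} = 1
G(14) = mex{1,0,1,0} = 2
G(15) = mex{2,1,2,1} = 0
G(16) = mex{0,2,0,2} = 1
P-positions are exactly the n with G(n) = 0.

0, 3, 6, 9, 12, 15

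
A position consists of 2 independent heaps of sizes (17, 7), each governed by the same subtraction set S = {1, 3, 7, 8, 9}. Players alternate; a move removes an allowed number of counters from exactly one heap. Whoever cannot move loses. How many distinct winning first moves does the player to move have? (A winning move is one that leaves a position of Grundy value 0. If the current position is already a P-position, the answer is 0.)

All heaps use S = {1, 3, 7, 8, 9}:
n :  0  1  2  3  4  5  6  7  8  9 10 11 12 13 14 15 16 17
G :  0  1  0  1  0  1  0  1  2  3  2  3  2  3  2  3  0  1
Heap A: G(17) = 1.
Heap B: G(7) = 1.
Combined Grundy value = 1 ⊕ 1 = 0.
A winning move leaves total XOR = 0, i.e. changes one component's Grundy value g to g ⊕ X where X is the current total.
Heap A: target g' = 1⊕0 = 1, but every legal move changes the Grundy value (mex property), so 0 moves.
Heap B: target g' = 1⊕0 = 1, but every legal move changes the Grundy value (mex property), so 0 moves.

0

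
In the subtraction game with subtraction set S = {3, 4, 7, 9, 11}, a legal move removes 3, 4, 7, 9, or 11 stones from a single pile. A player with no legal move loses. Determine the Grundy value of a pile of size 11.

3

n :  0  1  2  3  4  5  6  7  8  9 10 11
G :  0  0  0  1  1  1  2  2  2  3  3  3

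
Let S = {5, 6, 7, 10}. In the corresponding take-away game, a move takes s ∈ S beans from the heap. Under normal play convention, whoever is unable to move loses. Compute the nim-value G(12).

2

G(0) = 0
G(1) = mex{} = 0
G(2) = mex{} = 0
G(3) = mex{} = 0
G(4) = mex{} = 0
G(5) = mex{0} = 1
G(6) = mex{0,0} = 1
G(7) = mex{0,0,0} = 1
G(8) = mex{0,0,0} = 1
G(9) = mex{0,0,0} = 1
G(10) = mex{1,0,0,0} = 2
G(11) = mex{1,1,0,0} = 2
G(12) = mex{1,1,1,0} = 2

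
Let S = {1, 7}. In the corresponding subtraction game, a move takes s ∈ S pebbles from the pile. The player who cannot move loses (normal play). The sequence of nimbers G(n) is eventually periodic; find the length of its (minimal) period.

2

G(0) = 0
G(1) = mex{0} = 1
G(2) = mex{1} = 0
G(3) = mex{0} = 1
G(4) = mex{1} = 0
G(5) = mex{0} = 1
G(6) = mex{1} = 0
G(7) = mex{0,0} = 1
G(8) = mex{1,1} = 0
G(9) = mex{0,0} = 1
G(10) = mex{1,1} = 0
G(11) = mex{0,0} = 1
G(12) = mex{1,1} = 0
G(13) = mex{0,0} = 1
G(14) = mex{1,1} = 0
G(n+2) = G(n) holds for n = 0,…,6 (a full window of length max(S) = 7), so the sequence is purely periodic with period 2.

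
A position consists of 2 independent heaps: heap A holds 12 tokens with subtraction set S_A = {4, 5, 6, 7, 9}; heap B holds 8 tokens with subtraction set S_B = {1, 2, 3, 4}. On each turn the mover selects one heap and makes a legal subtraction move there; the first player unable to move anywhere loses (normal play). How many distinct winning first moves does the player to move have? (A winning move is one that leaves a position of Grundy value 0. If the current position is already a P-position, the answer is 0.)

Heap A, S = {4, 5, 6, 7, 9}:
G(0) = 0
G(1) = mex{} = 0
G(2) = mex{} = 0
G(3) = mex{} = 0
G(4) = mex{0} = 1
G(5) = mex{0,0} = 1
G(6) = mex{0,0,0} = 1
G(7) = mex{0,0,0,0} = 1
G(8) = mex{1,0,0,0} = 2
G(9) = mex{1,1,0,0,0} = 2
G(10) = mex{1,1,1,0,0} = 2
G(11) = mex{1,1,1,1,0} = 2
G(12) = mex{2,1,1,1,0} = 3
G_A(12) = 3.
Heap B, S = {1, 2, 3, 4}:
G(0) = 0
G(1) = mex{0} = 1
G(2) = mex{1,0} = 2
G(3) = mex{2,1,0} = 3
G(4) = mex{3,2,1,0} = 4
G(5) = mex{4,3,2,1} = 0
G(6) = mex{0,4,3,2} = 1
G(7) = mex{1,0,4,3} = 2
G(8) = mex{2,1,0,4} = 3
G_B(8) = 3.
Combined Grundy value = 3 ⊕ 3 = 0.
A winning move leaves total XOR = 0, i.e. changes one component's Grundy value g to g ⊕ X where X is the current total.
Heap A: target g' = 3⊕0 = 3, but every legal move changes the Grundy value (mex property), so 0 moves.
Heap B: target g' = 3⊕0 = 3, but every legal move changes the Grundy value (mex property), so 0 moves.

0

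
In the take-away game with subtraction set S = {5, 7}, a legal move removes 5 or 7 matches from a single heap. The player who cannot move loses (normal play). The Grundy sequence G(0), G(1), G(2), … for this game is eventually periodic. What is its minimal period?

n :  0  1  2  3  4  5  6  7  8  9 10 11 12 13 14 15 16 17 18 19 20 21 22 23 24 25
G :  0  0  0  0  0  1  1  1  1  1  2  2  0  0  0  0  0  1  1  1  1  1  2  2  0  0
G(n+12) = G(n) holds for n = 0,…,6 (a full window of length max(S) = 7), so the sequence is purely periodic with period 12.

12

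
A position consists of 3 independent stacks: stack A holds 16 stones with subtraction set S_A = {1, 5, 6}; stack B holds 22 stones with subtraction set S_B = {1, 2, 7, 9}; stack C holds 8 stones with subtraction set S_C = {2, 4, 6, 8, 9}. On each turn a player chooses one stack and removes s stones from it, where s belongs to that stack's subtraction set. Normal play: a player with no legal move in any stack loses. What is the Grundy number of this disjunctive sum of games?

5

Stack A, S = {1, 5, 6}:
G(0) = 0
G(1) = mex{0} = 1
G(2) = mex{1} = 0
G(3) = mex{0} = 1
G(4) = mex{1} = 0
G(5) = mex{0,0} = 1
G(6) = mex{1,1,0} = 2
G(7) = mex{2,0,1} = 3
G(8) = mex{3,1,0} = 2
G(9) = mex{2,0,1} = 3
G(10) = mex{3,1,0} = 2
G(11) = mex{2,2,1} = 0
G(12) = mex{0,3,2} = 1
G(13) = mex{1,2,3} = 0
G(14) = mex{0,3,2} = 1
G(15) = mex{1,2,3} = 0
G(16) = mex{0,0,2} = 1
G_A(16) = 1.
Stack B, S = {1, 2, 7, 9}:
G(0) = 0
G(1) = mex{0} = 1
G(2) = mex{1,0} = 2
G(3) = mex{2,1} = 0
G(4) = mex{0,2} = 1
G(5) = mex{1,0} = 2
G(6) = mex{2,1} = 0
G(7) = mex{0,2,0} = 1
G(8) = mex{1,0,1} = 2
G(9) = mex{2,1,2,0} = 3
G(10) = mex{3,2,0,1} = 4
G(11) = mex{4,3,1,2} = 0
G(12) = mex{0,4,2,0} = 1
G(13) = mex{1,0,0,1} = 2
G(14) = mex{2,1,1,2} = 0
G(15) = mex{0,2,2,0} = 1
G(16) = mex{1,0,3,1} = 2
G(17) = mex{2,1,4,2} = 0
G(18) = mex{0,2,0,3} = 1
G(19) = mex{1,0,1,4} = 2
G(20) = mex{2,1,2,0} = 3
G(21) = mex{3,2,0,1} = 4
G(22) = mex{4,3,1,2} = 0
G_B(22) = 0.
Stack C, S = {2, 4, 6, 8, 9}:
n : 0 1 2 3 4 5 6 7 8
G : 0 0 1 1 2 2 3 3 4
G_C(8) = 4.
Combined Grundy value = 1 ⊕ 0 ⊕ 4 = 5.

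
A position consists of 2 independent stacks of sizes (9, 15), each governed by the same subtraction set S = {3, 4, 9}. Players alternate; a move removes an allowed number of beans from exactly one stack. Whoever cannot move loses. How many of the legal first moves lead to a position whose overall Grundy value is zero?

1

All stacks use S = {3, 4, 9}:
n :  0  1  2  3  4  5  6  7  8  9 10 11 12 13 14 15
G :  0  0  0  1  1  1  2  0  0  3  1  1  2  0  0  0
Stack A: G(9) = 3.
Stack B: G(15) = 0.
Combined Grundy value = 3 ⊕ 0 = 3.
A winning move leaves total XOR = 0, i.e. changes one component's Grundy value g to g ⊕ X where X is the current total.
Stack A: need g' = 3⊕3 = 0. Options: 9−3→G=2, 9−4→G=1, 9−9→G=0. Hits: 1.
Stack B: need g' = 0⊕3 = 3. Options: 15−3→G=2, 15−4→G=1, 15−9→G=2. Hits: 0.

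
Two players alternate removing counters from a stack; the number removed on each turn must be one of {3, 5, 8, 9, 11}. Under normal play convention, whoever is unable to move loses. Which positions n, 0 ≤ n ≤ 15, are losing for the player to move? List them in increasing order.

0, 1, 2, 14, 15

n :  0  1  2  3  4  5  6  7  8  9 10 11 12 13 14 15
G :  0  0  0  1  1  1  2  2  2  3  3  3  4  4  0  0
P-positions are exactly the n with G(n) = 0.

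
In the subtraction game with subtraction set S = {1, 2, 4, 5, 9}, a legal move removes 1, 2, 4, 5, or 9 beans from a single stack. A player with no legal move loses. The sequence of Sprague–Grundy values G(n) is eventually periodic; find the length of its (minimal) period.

13

G(0) = 0
G(1) = mex{0} = 1
G(2) = mex{1,0} = 2
G(3) = mex{2,1} = 0
G(4) = mex{0,2,0} = 1
G(5) = mex{1,0,1,0} = 2
G(6) = mex{2,1,2,1} = 0
G(7) = mex{0,2,0,2} = 1
G(8) = mex{1,0,1,0} = 2
G(9) = mex{2,1,2,1,0} = 3
G(10) = mex{3,2,0,2,1} = 4
G(11) = mex{4,3,1,0,2} = 5
G(12) = mex{5,4,2,1,0} = 3
G(13) = mex{3,5,3,2,1} = 0
G(14) = mex{0,3,4,3,2} = 1
G(15) = mex{1,0,5,4,0} = 2
G(16) = mex{2,1,3,5,1} = 0
G(17) = mex{0,2,0,3,2} = 1
G(18) = mex{1,0,1,0,3} = 2
G(19) = mex{2,1,2,1,4} = 0
G(20) = mex{0,2,0,2,5} = 1
G(21) = mex{1,0,1,0,3} = 2
G(22) = mex{2,1,2,1,0} = 3
G(23) = mex{3,2,0,2,1} = 4
G(24) = mex{4,3,1,0,2} = 5
G(25) = mex{5,4,2,1,0} = 3
G(26) = mex{3,5,3,2,1} = 0
G(27) = mex{0,3,4,3,2} = 1
G(n+13) = G(n) holds for n = 0,…,8 (a full window of length max(S) = 9), so the sequence is purely periodic with period 13.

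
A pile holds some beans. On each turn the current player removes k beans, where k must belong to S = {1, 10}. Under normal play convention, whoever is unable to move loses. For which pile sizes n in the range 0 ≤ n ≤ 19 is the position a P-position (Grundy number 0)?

G(0) = 0
G(1) = mex{0} = 1
G(2) = mex{1} = 0
G(3) = mex{0} = 1
G(4) = mex{1} = 0
G(5) = mex{0} = 1
G(6) = mex{1} = 0
G(7) = mex{0} = 1
G(8) = mex{1} = 0
G(9) = mex{0} = 1
G(10) = mex{1,0} = 2
G(11) = mex{2,1} = 0
G(12) = mex{0,0} = 1
G(13) = mex{1,1} = 0
G(14) = mex{0,0} = 1
G(15) = mex{1,1} = 0
G(16) = mex{0,0} = 1
G(17) = mex{1,1} = 0
G(18) = mex{0,0} = 1
G(19) = mex{1,1} = 0
P-positions are exactly the n with G(n) = 0.

0, 2, 4, 6, 8, 11, 13, 15, 17, 19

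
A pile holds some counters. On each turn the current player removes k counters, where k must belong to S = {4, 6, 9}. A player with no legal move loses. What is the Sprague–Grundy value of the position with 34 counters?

2

n :  0  1  2  3  4  5  6  7  8  9 10 11 12 13 14 15 16 17 18 19 20 21 22 23 24 25 26 27 28 29 30 31 32 33 34
G :  0  0  0  0  1  1  1  1  2  2  2  2  3  0  0  0  0  1  1  1  1  2  2  2  2  3  0  0  0  0  1  1  1  1  2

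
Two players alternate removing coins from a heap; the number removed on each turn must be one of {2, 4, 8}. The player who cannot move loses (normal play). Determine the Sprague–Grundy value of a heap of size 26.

1

G(0) = 0
G(1) = mex{} = 0
G(2) = mex{0} = 1
G(3) = mex{0} = 1
G(4) = mex{1,0} = 2
G(5) = mex{1,0} = 2
G(6) = mex{2,1} = 0
G(7) = mex{2,1} = 0
G(8) = mex{0,2,0} = 1
G(9) = mex{0,2,0} = 1
G(10) = mex{1,0,1} = 2
G(11) = mex{1,0,1} = 2
G(12) = mex{2,1,2} = 0
G(13) = mex{2,1,2} = 0
G(14) = mex{0,2,0} = 1
G(15) = mex{0,2,0} = 1
G(16) = mex{1,0,1} = 2
G(17) = mex{1,0,1} = 2
G(18) = mex{2,1,2} = 0
G(19) = mex{2,1,2} = 0
G(20) = mex{0,2,0} = 1
G(21) = mex{0,2,0} = 1
G(22) = mex{1,0,1} = 2
G(23) = mex{1,0,1} = 2
G(24) = mex{2,1,2} = 0
G(25) = mex{2,1,2} = 0
G(26) = mex{0,2,0} = 1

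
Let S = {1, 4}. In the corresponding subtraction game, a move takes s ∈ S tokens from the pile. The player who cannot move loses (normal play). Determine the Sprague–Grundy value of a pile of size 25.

0

G(0) = 0
G(1) = mex{0} = 1
G(2) = mex{1} = 0
G(3) = mex{0} = 1
G(4) = mex{1,0} = 2
G(5) = mex{2,1} = 0
G(6) = mex{0,0} = 1
G(7) = mex{1,1} = 0
G(8) = mex{0,2} = 1
G(9) = mex{1,0} = 2
G(10) = mex{2,1} = 0
G(11) = mex{0,0} = 1
G(12) = mex{1,1} = 0
G(13) = mex{0,2} = 1
G(14) = mex{1,0} = 2
G(15) = mex{2,1} = 0
G(16) = mex{0,0} = 1
G(17) = mex{1,1} = 0
G(18) = mex{0,2} = 1
G(19) = mex{1,0} = 2
G(20) = mex{2,1} = 0
G(21) = mex{0,0} = 1
G(22) = mex{1,1} = 0
G(23) = mex{0,2} = 1
G(24) = mex{1,0} = 2
G(25) = mex{2,1} = 0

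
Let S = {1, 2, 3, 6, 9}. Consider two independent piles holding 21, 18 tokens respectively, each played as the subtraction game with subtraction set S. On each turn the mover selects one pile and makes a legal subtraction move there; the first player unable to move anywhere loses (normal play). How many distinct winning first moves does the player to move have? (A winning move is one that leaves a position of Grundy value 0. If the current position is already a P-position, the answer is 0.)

All piles use S = {1, 2, 3, 6, 9}:
n :  0  1  2  3  4  5  6  7  8  9 10 11 12 13 14 15 16 17 18 19 20 21
G :  0  1  2  3  0  1  2  3  0  1  2  3  0  1  2  3  0  1  2  3  0  1
Pile A: G(21) = 1.
Pile B: G(18) = 2.
Combined Grundy value = 1 ⊕ 2 = 3.
A winning move leaves total XOR = 0, i.e. changes one component's Grundy value g to g ⊕ X where X is the current total.
Pile A: need g' = 1⊕3 = 2. Options: 21−1→G=0, 21−2→G=3, 21−3→G=2, 21−6→G=3, 21−9→G=0. Hits: 1.
Pile B: need g' = 2⊕3 = 1. Options: 18−1→G=1, 18−2→G=0, 18−3→G=3, 18−6→G=0, 18−9→G=1. Hits: 2.

3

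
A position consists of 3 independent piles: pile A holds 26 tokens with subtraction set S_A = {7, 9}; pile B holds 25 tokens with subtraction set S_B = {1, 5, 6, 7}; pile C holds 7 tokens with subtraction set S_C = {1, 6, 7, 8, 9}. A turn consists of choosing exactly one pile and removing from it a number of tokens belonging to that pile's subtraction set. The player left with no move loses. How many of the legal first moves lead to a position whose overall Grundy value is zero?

Pile A, S = {7, 9}:
n :  0  1  2  3  4  5  6  7  8  9 10 11 12 13 14 15 16 17 18 19 20 21 22 23 24 25 26
G :  0  0  0  0  0  0  0  1  1  1  1  1  1  1  2  2  0  0  0  0  0  0  0  1  1  1  1
G_A(26) = 1.
Pile B, S = {1, 5, 6, 7}:
G(0) = 0
G(1) = mex{0} = 1
G(2) = mex{1} = 0
G(3) = mex{0} = 1
G(4) = mex{1} = 0
G(5) = mex{0,0} = 1
G(6) = mex{1,1,0} = 2
G(7) = mex{2,0,1,0} = 3
G(8) = mex{3,1,0,1} = 2
G(9) = mex{2,0,1,0} = 3
G(10) = mex{3,1,0,1} = 2
G(11) = mex{2,2,1,0} = 3
G(12) = mex{3,3,2,1} = 0
G(13) = mex{0,2,3,2} = 1
G(14) = mex{1,3,2,3} = 0
G(15) = mex{0,2,3,2} = 1
G(16) = mex{1,3,2,3} = 0
G(17) = mex{0,0,3,2} = 1
G(18) = mex{1,1,0,3} = 2
G(19) = mex{2,0,1,0} = 3
G(20) = mex{3,1,0,1} = 2
G(21) = mex{2,0,1,0} = 3
G(22) = mex{3,1,0,1} = 2
G(23) = mex{2,2,1,0} = 3
G(24) = mex{3,3,2,1} = 0
G(25) = mex{0,2,3,2} = 1
G_B(25) = 1.
Pile C, S = {1, 6, 7, 8, 9}:
n : 0 1 2 3 4 5 6 7
G : 0 1 0 1 0 1 2 3
G_C(7) = 3.
Combined Grundy value = 1 ⊕ 1 ⊕ 3 = 3.
A winning move leaves total XOR = 0, i.e. changes one component's Grundy value g to g ⊕ X where X is the current total.
Pile A: need g' = 1⊕3 = 2. Options: 26−7→G=0, 26−9→G=0. Hits: 0.
Pile B: need g' = 1⊕3 = 2. Options: 25−1→G=0, 25−5→G=2, 25−6→G=3, 25−7→G=2. Hits: 2.
Pile C: need g' = 3⊕3 = 0. Options: 7−1→G=2, 7−6→G=1, 7−7→G=0. Hits: 1.

3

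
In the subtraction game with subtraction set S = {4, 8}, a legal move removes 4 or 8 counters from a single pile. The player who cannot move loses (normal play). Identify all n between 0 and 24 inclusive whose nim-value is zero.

0, 1, 2, 3, 12, 13, 14, 15, 24

n :  0  1  2  3  4  5  6  7  8  9 10 11 12 13 14 15 16 17 18 19 20 21 22 23 24
G :  0  0  0  0  1  1  1  1  2  2  2  2  0  0  0  0  1  1  1  1  2  2  2  2  0
P-positions are exactly the n with G(n) = 0.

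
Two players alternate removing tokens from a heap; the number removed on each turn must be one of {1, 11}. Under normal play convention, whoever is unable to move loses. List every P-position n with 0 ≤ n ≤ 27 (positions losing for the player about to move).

n :  0  1  2  3  4  5  6  7  8  9 10 11 12 13 14 15 16 17 18 19 20 21 22 23 24 25 26 27
G :  0  1  0  1  0  1  0  1  0  1  0  1  0  1  0  1  0  1  0  1  0  1  0  1  0  1  0  1
P-positions are exactly the n with G(n) = 0.

0, 2, 4, 6, 8, 10, 12, 14, 16, 18, 20, 22, 24, 26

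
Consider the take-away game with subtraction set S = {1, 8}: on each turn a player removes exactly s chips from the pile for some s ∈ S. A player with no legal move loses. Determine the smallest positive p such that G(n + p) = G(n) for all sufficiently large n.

9

n :  0  1  2  3  4  5  6  7  8  9 10 11 12 13 14 15 16 17 18 19
G :  0  1  0  1  0  1  0  1  2  0  1  0  1  0  1  0  1  2  0  1
G(n+9) = G(n) holds for n = 0,…,7 (a full window of length max(S) = 8), so the sequence is purely periodic with period 9.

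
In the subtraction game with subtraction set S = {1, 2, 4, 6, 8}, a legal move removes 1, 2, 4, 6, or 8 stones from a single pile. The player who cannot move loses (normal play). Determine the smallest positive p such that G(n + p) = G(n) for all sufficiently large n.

G(0) = 0
G(1) = mex{0} = 1
G(2) = mex{1,0} = 2
G(3) = mex{2,1} = 0
G(4) = mex{0,2,0} = 1
G(5) = mex{1,0,1} = 2
G(6) = mex{2,1,2,0} = 3
G(7) = mex{3,2,0,1} = 4
G(8) = mex{4,3,1,2,0} = 5
G(9) = mex{5,4,2,0,1} = 3
G(10) = mex{3,5,3,1,2} = 0
G(11) = mex{0,3,4,2,0} = 1
G(12) = mex{1,0,5,3,1} = 2
G(13) = mex{2,1,3,4,2} = 0
G(14) = mex{0,2,0,5,3} = 1
G(15) = mex{1,0,1,3,4} = 2
G(16) = mex{2,1,2,0,5} = 3
G(17) = mex{3,2,0,1,3} = 4
G(18) = mex{4,3,1,2,0} = 5
G(19) = mex{5,4,2,0,1} = 3
G(20) = mex{3,5,3,1,2} = 0
G(21) = mex{0,3,4,2,0} = 1
G(n+10) = G(n) holds for n = 0,…,7 (a full window of length max(S) = 8), so the sequence is purely periodic with period 10.

10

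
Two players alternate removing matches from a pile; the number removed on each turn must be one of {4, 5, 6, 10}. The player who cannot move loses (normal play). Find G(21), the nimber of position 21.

1

G(0) = 0
G(1) = mex{} = 0
G(2) = mex{} = 0
G(3) = mex{} = 0
G(4) = mex{0} = 1
G(5) = mex{0,0} = 1
G(6) = mex{0,0,0} = 1
G(7) = mex{0,0,0} = 1
G(8) = mex{1,0,0} = 2
G(9) = mex{1,1,0} = 2
G(10) = mex{1,1,1,0} = 2
G(11) = mex{1,1,1,0} = 2
G(12) = mex{2,1,1,0} = 3
G(13) = mex{2,2,1,0} = 3
G(14) = mex{2,2,2,1} = 0
G(15) = mex{2,2,2,1} = 0
G(16) = mex{3,2,2,1} = 0
G(17) = mex{3,3,2,1} = 0
G(18) = mex{0,3,3,2} = 1
G(19) = mex{0,0,3,2} = 1
G(20) = mex{0,0,0,2} = 1
G(21) = mex{0,0,0,2} = 1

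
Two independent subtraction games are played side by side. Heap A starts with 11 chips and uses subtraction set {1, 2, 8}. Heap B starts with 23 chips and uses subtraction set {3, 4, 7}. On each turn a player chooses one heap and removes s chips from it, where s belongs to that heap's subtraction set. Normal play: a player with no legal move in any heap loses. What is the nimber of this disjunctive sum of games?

Heap A, S = {1, 2, 8}:
G(0) = 0
G(1) = mex{0} = 1
G(2) = mex{1,0} = 2
G(3) = mex{2,1} = 0
G(4) = mex{0,2} = 1
G(5) = mex{1,0} = 2
G(6) = mex{2,1} = 0
G(7) = mex{0,2} = 1
G(8) = mex{1,0,0} = 2
G(9) = mex{2,1,1} = 0
G(10) = mex{0,2,2} = 1
G(11) = mex{1,0,0} = 2
G_A(11) = 2.
Heap B, S = {3, 4, 7}:
n :  0  1  2  3  4  5  6  7  8  9 10 11 12 13 14 15 16 17 18 19 20 21 22 23
G :  0  0  0  1  1  1  2  2  2  3  0  0  0  1  1  1  2  2  2  3  0  0  0  1
G_B(23) = 1.
Combined Grundy value = 2 ⊕ 1 = 3.

3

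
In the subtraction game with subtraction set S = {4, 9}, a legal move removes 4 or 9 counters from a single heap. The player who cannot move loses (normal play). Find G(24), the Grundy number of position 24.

2

n :  0  1  2  3  4  5  6  7  8  9 10 11 12 13 14 15 16 17 18 19 20 21 22 23 24
G :  0  0  0  0  1  1  1  1  0  2  2  2  1  0  0  0  0  1  1  1  1  0  2  2  2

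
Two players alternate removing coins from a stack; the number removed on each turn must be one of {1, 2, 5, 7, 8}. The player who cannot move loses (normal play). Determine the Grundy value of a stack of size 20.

n :  0  1  2  3  4  5  6  7  8  9 10 11 12 13 14 15 16 17 18 19 20
G :  0  1  2  0  1  2  0  1  2  0  1  2  0  1  2  0  1  2  0  1  2

2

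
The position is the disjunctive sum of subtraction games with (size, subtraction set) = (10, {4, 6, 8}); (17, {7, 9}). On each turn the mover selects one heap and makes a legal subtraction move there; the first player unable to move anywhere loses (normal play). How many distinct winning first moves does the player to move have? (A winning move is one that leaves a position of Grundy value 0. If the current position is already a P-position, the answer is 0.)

Heap A, S = {4, 6, 8}:
n :  0  1  2  3  4  5  6  7  8  9 10
G :  0  0  0  0  1  1  1  1  2  2  2
G_A(10) = 2.
Heap B, S = {7, 9}:
n :  0  1  2  3  4  5  6  7  8  9 10 11 12 13 14 15 16 17
G :  0  0  0  0  0  0  0  1  1  1  1  1  1  1  2  2  0  0
G_B(17) = 0.
Combined Grundy value = 2 ⊕ 0 = 2.
A winning move leaves total XOR = 0, i.e. changes one component's Grundy value g to g ⊕ X where X is the current total.
Heap A: need g' = 2⊕2 = 0. Options: 10−4→G=1, 10−6→G=1, 10−8→G=0. Hits: 1.
Heap B: need g' = 0⊕2 = 2. Options: 17−7→G=1, 17−9→G=1. Hits: 0.

1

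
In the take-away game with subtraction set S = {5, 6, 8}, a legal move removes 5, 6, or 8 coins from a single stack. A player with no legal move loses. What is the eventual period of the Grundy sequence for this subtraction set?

13

n :  0  1  2  3  4  5  6  7  8  9 10 11 12 13 14 15 16 17 18 19 20 21 22 23 24 25 26 27
G :  0  0  0  0  0  1  1  1  1  1  2  2  2  0  0  0  0  0  1  1  1  1  1  2  2  2  0  0
G(n+13) = G(n) holds for n = 0,…,7 (a full window of length max(S) = 8), so the sequence is purely periodic with period 13.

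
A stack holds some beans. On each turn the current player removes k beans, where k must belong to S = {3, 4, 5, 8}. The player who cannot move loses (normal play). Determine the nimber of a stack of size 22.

n :  0  1  2  3  4  5  6  7  8  9 10 11 12 13 14 15 16 17 18 19 20 21 22
G :  0  0  0  1  1  1  2  2  2  3  3  0  0  0  1  1  1  2  2  2  3  3  0

0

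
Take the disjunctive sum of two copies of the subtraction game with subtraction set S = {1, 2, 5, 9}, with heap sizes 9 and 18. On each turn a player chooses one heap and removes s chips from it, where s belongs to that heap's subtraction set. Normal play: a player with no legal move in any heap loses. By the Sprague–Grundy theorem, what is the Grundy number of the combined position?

All heaps use S = {1, 2, 5, 9}:
G(0) = 0
G(1) = mex{0} = 1
G(2) = mex{1,0} = 2
G(3) = mex{2,1} = 0
G(4) = mex{0,2} = 1
G(5) = mex{1,0,0} = 2
G(6) = mex{2,1,1} = 0
G(7) = mex{0,2,2} = 1
G(8) = mex{1,0,0} = 2
G(9) = mex{2,1,1,0} = 3
G(10) = mex{3,2,2,1} = 0
G(11) = mex{0,3,0,2} = 1
G(12) = mex{1,0,1,0} = 2
G(13) = mex{2,1,2,1} = 0
G(14) = mex{0,2,3,2} = 1
G(15) = mex{1,0,0,0} = 2
G(16) = mex{2,1,1,1} = 0
G(17) = mex{0,2,2,2} = 1
G(18) = mex{1,0,0,3} = 2
Heap A: G(9) = 3.
Heap B: G(18) = 2.
Combined Grundy value = 3 ⊕ 2 = 1.

1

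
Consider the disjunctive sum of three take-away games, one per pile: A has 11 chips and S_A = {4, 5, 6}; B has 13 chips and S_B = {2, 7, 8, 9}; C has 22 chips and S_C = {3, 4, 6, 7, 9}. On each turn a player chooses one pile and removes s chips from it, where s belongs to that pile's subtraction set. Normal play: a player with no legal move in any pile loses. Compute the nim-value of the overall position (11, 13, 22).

Pile A, S = {4, 5, 6}:
n :  0  1  2  3  4  5  6  7  8  9 10 11
G :  0  0  0  0  1  1  1  1  2  2  0  0
G_A(11) = 0.
Pile B, S = {2, 7, 8, 9}:
G(0) = 0
G(1) = mex{} = 0
G(2) = mex{0} = 1
G(3) = mex{0} = 1
G(4) = mex{1} = 0
G(5) = mex{1} = 0
G(6) = mex{0} = 1
G(7) = mex{0,0} = 1
G(8) = mex{1,0,0} = 2
G(9) = mex{1,1,0,0} = 2
G(10) = mex{2,1,1,0} = 3
G(11) = mex{2,0,1,1} = 3
G(12) = mex{3,0,0,1} = 2
G(13) = mex{3,1,0,0} = 2
G_B(13) = 2.
Pile C, S = {3, 4, 6, 7, 9}:
G(0) = 0
G(1) = mex{} = 0
G(2) = mex{} = 0
G(3) = mex{0} = 1
G(4) = mex{0,0} = 1
G(5) = mex{0,0} = 1
G(6) = mex{1,0,0} = 2
G(7) = mex{1,1,0,0} = 2
G(8) = mex{1,1,0,0} = 2
G(9) = mex{2,1,1,0,0} = 3
G(10) = mex{2,2,1,1,0} = 3
G(11) = mex{2,2,1,1,0} = 3
G(12) = mex{3,2,2,1,1} = 0
G(13) = mex{3,3,2,2,1} = 0
G(14) = mex{3,3,2,2,1} = 0
G(15) = mex{0,3,3,2,2} = 1
G(16) = mex{0,0,3,3,2} = 1
G(17) = mex{0,0,3,3,2} = 1
G(18) = mex{1,0,0,3,3} = 2
G(19) = mex{1,1,0,0,3} = 2
G(20) = mex{1,1,0,0,3} = 2
G(21) = mex{2,1,1,0,0} = 3
G(22) = mex{2,2,1,1,0} = 3
G_C(22) = 3.
Combined Grundy value = 0 ⊕ 2 ⊕ 3 = 1.

1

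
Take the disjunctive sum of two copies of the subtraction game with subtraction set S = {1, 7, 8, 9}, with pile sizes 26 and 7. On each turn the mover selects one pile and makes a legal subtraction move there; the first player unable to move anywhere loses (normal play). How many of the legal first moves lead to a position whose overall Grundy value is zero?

All piles use S = {1, 7, 8, 9}:
G(0) = 0
G(1) = mex{0} = 1
G(2) = mex{1} = 0
G(3) = mex{0} = 1
G(4) = mex{1} = 0
G(5) = mex{0} = 1
G(6) = mex{1} = 0
G(7) = mex{0,0} = 1
G(8) = mex{1,1,0} = 2
G(9) = mex{2,0,1,0} = 3
G(10) = mex{3,1,0,1} = 2
G(11) = mex{2,0,1,0} = 3
G(12) = mex{3,1,0,1} = 2
G(13) = mex{2,0,1,0} = 3
G(14) = mex{3,1,0,1} = 2
G(15) = mex{2,2,1,0} = 3
G(16) = mex{3,3,2,1} = 0
G(17) = mex{0,2,3,2} = 1
G(18) = mex{1,3,2,3} = 0
G(19) = mex{0,2,3,2} = 1
G(20) = mex{1,3,2,3} = 0
G(21) = mex{0,2,3,2} = 1
G(22) = mex{1,3,2,3} = 0
G(23) = mex{0,0,3,2} = 1
G(24) = mex{1,1,0,3} = 2
G(25) = mex{2,0,1,0} = 3
G(26) = mex{3,1,0,1} = 2
Pile A: G(26) = 2.
Pile B: G(7) = 1.
Combined Grundy value = 2 ⊕ 1 = 3.
A winning move leaves total XOR = 0, i.e. changes one component's Grundy value g to g ⊕ X where X is the current total.
Pile A: need g' = 2⊕3 = 1. Options: 26−1→G=3, 26−7→G=1, 26−8→G=0, 26−9→G=1. Hits: 2.
Pile B: need g' = 1⊕3 = 2. Options: 7−1→G=0, 7−7→G=0. Hits: 0.

2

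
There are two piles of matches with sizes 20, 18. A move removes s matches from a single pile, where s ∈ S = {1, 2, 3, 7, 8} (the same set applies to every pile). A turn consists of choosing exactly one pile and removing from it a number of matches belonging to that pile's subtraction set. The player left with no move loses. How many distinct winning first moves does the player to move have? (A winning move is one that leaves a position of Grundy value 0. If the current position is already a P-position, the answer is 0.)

4

All piles use S = {1, 2, 3, 7, 8}:
G(0) = 0
G(1) = mex{0} = 1
G(2) = mex{1,0} = 2
G(3) = mex{2,1,0} = 3
G(4) = mex{3,2,1} = 0
G(5) = mex{0,3,2} = 1
G(6) = mex{1,0,3} = 2
G(7) = mex{2,1,0,0} = 3
G(8) = mex{3,2,1,1,0} = 4
G(9) = mex{4,3,2,2,1} = 0
G(10) = mex{0,4,3,3,2} = 1
G(11) = mex{1,0,4,0,3} = 2
G(12) = mex{2,1,0,1,0} = 3
G(13) = mex{3,2,1,2,1} = 0
G(14) = mex{0,3,2,3,2} = 1
G(15) = mex{1,0,3,4,3} = 2
G(16) = mex{2,1,0,0,4} = 3
G(17) = mex{3,2,1,1,0} = 4
G(18) = mex{4,3,2,2,1} = 0
G(19) = mex{0,4,3,3,2} = 1
G(20) = mex{1,0,4,0,3} = 2
Pile A: G(20) = 2.
Pile B: G(18) = 0.
Combined Grundy value = 2 ⊕ 0 = 2.
A winning move leaves total XOR = 0, i.e. changes one component's Grundy value g to g ⊕ X where X is the current total.
Pile A: need g' = 2⊕2 = 0. Options: 20−1→G=1, 20−2→G=0, 20−3→G=4, 20−7→G=0, 20−8→G=3. Hits: 2.
Pile B: need g' = 0⊕2 = 2. Options: 18−1→G=4, 18−2→G=3, 18−3→G=2, 18−7→G=2, 18−8→G=1. Hits: 2.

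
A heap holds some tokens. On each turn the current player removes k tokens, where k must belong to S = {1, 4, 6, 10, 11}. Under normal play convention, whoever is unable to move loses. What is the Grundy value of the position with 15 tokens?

1

n :  0  1  2  3  4  5  6  7  8  9 10 11 12 13 14 15
G :  0  1  0  1  2  0  1  0  1  2  3  2  3  4  0  1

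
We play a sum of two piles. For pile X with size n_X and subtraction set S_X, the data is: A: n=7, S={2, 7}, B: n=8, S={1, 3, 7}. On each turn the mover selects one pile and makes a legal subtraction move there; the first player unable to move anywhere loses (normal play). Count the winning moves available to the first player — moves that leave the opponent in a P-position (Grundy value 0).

5

Pile A, S = {2, 7}:
n : 0 1 2 3 4 5 6 7
G : 0 0 1 1 0 0 1 1
G_A(7) = 1.
Pile B, S = {1, 3, 7}:
G(0) = 0
G(1) = mex{0} = 1
G(2) = mex{1} = 0
G(3) = mex{0,0} = 1
G(4) = mex{1,1} = 0
G(5) = mex{0,0} = 1
G(6) = mex{1,1} = 0
G(7) = mex{0,0,0} = 1
G(8) = mex{1,1,1} = 0
G_B(8) = 0.
Combined Grundy value = 1 ⊕ 0 = 1.
A winning move leaves total XOR = 0, i.e. changes one component's Grundy value g to g ⊕ X where X is the current total.
Pile A: need g' = 1⊕1 = 0. Options: 7−2→G=0, 7−7→G=0. Hits: 2.
Pile B: need g' = 0⊕1 = 1. Options: 8−1→G=1, 8−3→G=1, 8−7→G=1. Hits: 3.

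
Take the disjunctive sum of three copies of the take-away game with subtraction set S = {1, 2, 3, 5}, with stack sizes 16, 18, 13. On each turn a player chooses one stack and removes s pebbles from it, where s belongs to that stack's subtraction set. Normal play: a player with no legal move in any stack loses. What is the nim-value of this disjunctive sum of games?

All stacks use S = {1, 2, 3, 5}:
n :  0  1  2  3  4  5  6  7  8  9 10 11 12 13 14 15 16 17 18
G :  0  1  2  3  0  1  2  3  0  1  2  3  0  1  2  3  0  1  2
Stack A: G(16) = 0.
Stack B: G(18) = 2.
Stack C: G(13) = 1.
Combined Grundy value = 0 ⊕ 2 ⊕ 1 = 3.

3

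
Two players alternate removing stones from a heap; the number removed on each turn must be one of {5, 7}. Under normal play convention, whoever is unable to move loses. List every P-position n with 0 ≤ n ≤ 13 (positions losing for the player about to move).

0, 1, 2, 3, 4, 12, 13

G(0) = 0
G(1) = mex{} = 0
G(2) = mex{} = 0
G(3) = mex{} = 0
G(4) = mex{} = 0
G(5) = mex{0} = 1
G(6) = mex{0} = 1
G(7) = mex{0,0} = 1
G(8) = mex{0,0} = 1
G(9) = mex{0,0} = 1
G(10) = mex{1,0} = 2
G(11) = mex{1,0} = 2
G(12) = mex{1,1} = 0
G(13) = mex{1,1} = 0
P-positions are exactly the n with G(n) = 0.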